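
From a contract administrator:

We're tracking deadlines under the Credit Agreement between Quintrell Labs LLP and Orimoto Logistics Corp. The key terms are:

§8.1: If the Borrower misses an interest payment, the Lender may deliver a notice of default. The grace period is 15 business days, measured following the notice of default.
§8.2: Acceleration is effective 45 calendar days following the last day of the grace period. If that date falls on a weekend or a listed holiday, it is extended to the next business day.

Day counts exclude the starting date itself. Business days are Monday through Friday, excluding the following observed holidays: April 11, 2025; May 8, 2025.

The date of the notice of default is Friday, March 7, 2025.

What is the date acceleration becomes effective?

The last day of the grace period: counting 15 business days from Friday, March 7, 2025 (Mar 10, Mar 11, Mar 12, Mar 13, …, Mar 26, Mar 27, Mar 28, skipping weekends) reaches Friday, March 28, 2025.
The date acceleration becomes effective: March 28, 2025 + 45 days = May 12, 2025. May 12, 2025 is a Monday and is not a listed holiday, so no roll-forward applies.

May 12, 2025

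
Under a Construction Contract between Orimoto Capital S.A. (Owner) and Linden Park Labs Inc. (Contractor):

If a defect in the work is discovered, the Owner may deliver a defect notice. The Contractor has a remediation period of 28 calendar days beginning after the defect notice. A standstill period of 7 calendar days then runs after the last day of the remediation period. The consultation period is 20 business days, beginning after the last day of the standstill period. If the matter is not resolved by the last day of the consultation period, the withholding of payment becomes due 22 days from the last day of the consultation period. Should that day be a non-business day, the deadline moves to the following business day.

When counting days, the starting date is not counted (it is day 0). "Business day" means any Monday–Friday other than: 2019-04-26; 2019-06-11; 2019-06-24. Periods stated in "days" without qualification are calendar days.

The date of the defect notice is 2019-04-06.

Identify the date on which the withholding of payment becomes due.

The last day of the remediation period: 2019-04-06 + 28 days = 2019-05-04.
Adding 7 calendar days to 2019-05-04 gives 2019-05-11, which is the last day of the standstill period.
The last day of the consultation period: 20 business days after Saturday, 2019-05-11, skipping weekends — May 13, May 14, May 15, May 16, …, Jun 5, Jun 6, Jun 7 — lands on Friday, 2019-06-07.
Adding 22 calendar days to 2019-06-07 gives 2019-06-29, which is the date on which the withholding of payment becomes due. That falls on a Saturday, so it rolls to the next business day, Monday, 2019-07-01.

2019-07-01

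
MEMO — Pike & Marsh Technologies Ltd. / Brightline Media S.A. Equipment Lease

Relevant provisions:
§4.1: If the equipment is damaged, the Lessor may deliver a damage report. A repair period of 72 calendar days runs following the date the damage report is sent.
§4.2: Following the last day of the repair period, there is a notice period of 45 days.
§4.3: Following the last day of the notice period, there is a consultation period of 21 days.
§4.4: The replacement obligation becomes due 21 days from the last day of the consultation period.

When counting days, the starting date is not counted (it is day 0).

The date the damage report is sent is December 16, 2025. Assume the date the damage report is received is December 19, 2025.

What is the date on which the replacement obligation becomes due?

Adding 72 calendar days to December 16, 2025 gives February 26, 2026, which is the last day of the repair period.
The last day of the notice period: 45 calendar days after February 26, 2026 is April 12, 2026.
Adding 21 calendar days to April 12, 2026 gives May 3, 2026, which is the last day of the consultation period.
The date on which the replacement obligation becomes due: May 3, 2026 + 21 days = May 24, 2026.

May 24, 2026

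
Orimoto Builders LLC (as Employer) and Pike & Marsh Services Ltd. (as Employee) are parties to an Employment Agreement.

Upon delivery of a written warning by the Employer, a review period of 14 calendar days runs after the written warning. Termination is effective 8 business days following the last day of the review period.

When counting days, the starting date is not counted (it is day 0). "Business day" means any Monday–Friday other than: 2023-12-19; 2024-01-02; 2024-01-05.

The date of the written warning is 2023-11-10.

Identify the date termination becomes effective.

2023-12-06

The last day of the review period: 14 calendar days after 2023-11-10 is 2023-11-24.
The date termination becomes effective: counting 8 business days from Friday, 2023-11-24 (Nov 27, Nov 28, Nov 29, Nov 30, Dec 1, Dec 4, Dec 5, Dec 6, skipping weekends) reaches Wednesday, 2023-12-06.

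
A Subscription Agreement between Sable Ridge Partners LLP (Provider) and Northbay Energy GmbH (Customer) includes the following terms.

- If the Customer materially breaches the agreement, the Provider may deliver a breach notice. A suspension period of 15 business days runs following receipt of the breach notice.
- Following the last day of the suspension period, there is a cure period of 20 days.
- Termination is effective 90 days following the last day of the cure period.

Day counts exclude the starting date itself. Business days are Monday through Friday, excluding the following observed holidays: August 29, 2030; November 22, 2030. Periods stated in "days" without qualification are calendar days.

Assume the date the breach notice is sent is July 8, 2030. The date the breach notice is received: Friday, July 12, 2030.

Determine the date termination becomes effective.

November 20, 2030

The last day of the suspension period: 15 business days after Friday, July 12, 2030, skipping weekends — Jul 15, Jul 16, Jul 17, Jul 18, …, Jul 31, Aug 1, Aug 2 — lands on Friday, August 2, 2030.
The last day of the cure period: 20 calendar days after August 2, 2030 is August 22, 2030.
Adding 90 calendar days to August 22, 2030 gives November 20, 2030, which is the date termination becomes effective.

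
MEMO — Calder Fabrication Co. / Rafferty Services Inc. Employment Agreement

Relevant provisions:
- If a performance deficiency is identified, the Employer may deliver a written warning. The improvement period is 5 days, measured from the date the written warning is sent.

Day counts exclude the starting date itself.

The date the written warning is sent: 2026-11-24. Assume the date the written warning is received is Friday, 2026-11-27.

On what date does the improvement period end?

Adding 5 calendar days to 2026-11-24 gives 2026-11-29, which is the last day of the improvement period.

2026-11-29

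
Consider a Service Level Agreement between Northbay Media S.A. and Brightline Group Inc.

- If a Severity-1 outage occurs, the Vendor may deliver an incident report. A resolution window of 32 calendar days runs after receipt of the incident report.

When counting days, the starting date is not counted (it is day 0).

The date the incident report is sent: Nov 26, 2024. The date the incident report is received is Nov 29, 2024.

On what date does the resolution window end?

Dec 31, 2024

Adding 32 calendar days to Nov 29, 2024 gives Dec 31, 2024, which is the last day of the resolution window.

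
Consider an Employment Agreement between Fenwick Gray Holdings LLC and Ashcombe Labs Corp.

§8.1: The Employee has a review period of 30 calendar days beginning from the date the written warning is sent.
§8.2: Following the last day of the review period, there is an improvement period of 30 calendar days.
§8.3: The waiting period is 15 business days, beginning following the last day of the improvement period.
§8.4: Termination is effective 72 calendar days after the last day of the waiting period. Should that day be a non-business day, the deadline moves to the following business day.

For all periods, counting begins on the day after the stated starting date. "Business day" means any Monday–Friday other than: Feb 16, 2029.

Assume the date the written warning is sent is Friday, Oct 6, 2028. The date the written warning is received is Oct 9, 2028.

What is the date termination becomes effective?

Mar 8, 2029

The last day of the review period: 30 calendar days after Oct 6, 2028 is Nov 5, 2028.
The last day of the improvement period: 30 calendar days after Nov 5, 2028 is Dec 5, 2028.
The last day of the waiting period: counting 15 business days from Tuesday, Dec 5, 2028 (Dec 6, Dec 7, Dec 8, Dec 11, …, Dec 22, Dec 25, Dec 26, skipping weekends) reaches Tuesday, Dec 26, 2028.
The date termination becomes effective: 72 calendar days after Dec 26, 2028 is Mar 8, 2029. Mar 8, 2029 is a Thursday and is not a listed holiday, so no roll-forward applies.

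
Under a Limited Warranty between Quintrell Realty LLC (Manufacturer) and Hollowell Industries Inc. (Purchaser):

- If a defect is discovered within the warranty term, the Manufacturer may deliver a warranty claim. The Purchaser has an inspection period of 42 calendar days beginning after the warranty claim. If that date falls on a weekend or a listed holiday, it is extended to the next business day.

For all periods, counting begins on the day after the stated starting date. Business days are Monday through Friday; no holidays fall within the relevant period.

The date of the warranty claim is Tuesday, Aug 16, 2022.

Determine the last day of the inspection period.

Sep 27, 2022

The last day of the inspection period: Aug 16, 2022 + 42 days = Sep 27, 2022. Sep 27, 2022 is a Tuesday, so no roll-forward applies.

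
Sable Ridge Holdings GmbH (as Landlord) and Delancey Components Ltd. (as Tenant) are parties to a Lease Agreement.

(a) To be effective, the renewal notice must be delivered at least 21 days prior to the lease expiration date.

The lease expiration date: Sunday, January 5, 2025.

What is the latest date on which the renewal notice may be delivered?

December 15, 2024

Counting back 21 calendar days from January 5, 2025 gives December 15, 2024.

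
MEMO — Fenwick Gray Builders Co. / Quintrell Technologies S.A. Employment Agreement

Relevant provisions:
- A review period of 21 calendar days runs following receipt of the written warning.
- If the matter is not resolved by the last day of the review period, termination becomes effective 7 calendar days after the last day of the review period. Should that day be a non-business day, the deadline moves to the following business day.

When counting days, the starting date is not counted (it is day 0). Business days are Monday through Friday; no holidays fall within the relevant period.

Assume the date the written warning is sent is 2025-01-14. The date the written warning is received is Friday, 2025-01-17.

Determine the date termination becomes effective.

The last day of the review period: 2025-01-17 + 21 days = 2025-02-07.
The date termination becomes effective: 2025-02-07 + 7 days = 2025-02-14. 2025-02-14 is a Friday, so no roll-forward applies.

2025-02-14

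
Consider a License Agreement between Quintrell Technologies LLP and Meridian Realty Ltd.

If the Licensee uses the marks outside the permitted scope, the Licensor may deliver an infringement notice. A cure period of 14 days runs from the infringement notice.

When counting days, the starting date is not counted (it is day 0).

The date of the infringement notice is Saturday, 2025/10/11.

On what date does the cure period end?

The last day of the cure period: 2025/10/11 + 14 days = 2025/10/25.

2025/10/25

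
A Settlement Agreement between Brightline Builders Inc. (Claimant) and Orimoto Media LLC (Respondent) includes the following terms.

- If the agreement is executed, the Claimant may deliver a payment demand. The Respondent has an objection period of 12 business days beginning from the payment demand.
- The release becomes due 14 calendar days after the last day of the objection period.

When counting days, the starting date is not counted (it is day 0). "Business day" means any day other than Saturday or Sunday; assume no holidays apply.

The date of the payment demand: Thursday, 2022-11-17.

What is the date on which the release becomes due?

From Thursday, 2022-11-17, 12 business days (Nov 18, Nov 21, Nov 22, Nov 23, …, Dec 1, Dec 2, Dec 5, skipping weekends) brings us to Monday, 2022-12-05, which is the last day of the objection period.
Adding 14 calendar days to 2022-12-05 gives 2022-12-19, which is the date on which the release becomes due.

2022-12-19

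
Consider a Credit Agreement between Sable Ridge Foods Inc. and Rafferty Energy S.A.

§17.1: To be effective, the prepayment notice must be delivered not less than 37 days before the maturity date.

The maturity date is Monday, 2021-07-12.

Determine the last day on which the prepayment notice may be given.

Counting back 37 calendar days from 2021-07-12 gives 2021-06-05.

2021-06-05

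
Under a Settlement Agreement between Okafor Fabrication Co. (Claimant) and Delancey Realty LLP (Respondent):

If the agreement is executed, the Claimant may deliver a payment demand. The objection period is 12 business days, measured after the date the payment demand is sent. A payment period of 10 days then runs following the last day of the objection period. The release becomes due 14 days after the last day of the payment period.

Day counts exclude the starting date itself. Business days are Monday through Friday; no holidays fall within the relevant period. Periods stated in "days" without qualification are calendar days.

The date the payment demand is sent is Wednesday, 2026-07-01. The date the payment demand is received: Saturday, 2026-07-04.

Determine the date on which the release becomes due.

From Wednesday, 2026-07-01, 12 business days (Jul 2, Jul 3, Jul 6, Jul 7, …, Jul 15, Jul 16, Jul 17, skipping weekends) brings us to Friday, 2026-07-17, which is the last day of the objection period.
The last day of the payment period: 10 calendar days after 2026-07-17 is 2026-07-27.
Adding 14 calendar days to 2026-07-27 gives 2026-08-10, which is the date on which the release becomes due.

2026-08-10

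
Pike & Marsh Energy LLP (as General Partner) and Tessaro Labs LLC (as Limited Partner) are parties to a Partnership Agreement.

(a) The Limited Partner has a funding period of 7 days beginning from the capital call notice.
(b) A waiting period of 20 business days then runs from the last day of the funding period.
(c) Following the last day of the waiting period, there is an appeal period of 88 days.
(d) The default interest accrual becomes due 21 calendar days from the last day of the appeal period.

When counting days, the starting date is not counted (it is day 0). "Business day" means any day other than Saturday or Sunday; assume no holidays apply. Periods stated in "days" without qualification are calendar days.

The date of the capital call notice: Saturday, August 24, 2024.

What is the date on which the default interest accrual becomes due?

Adding 7 calendar days to August 24, 2024 gives August 31, 2024, which is the last day of the funding period.
From Saturday, August 31, 2024, 20 business days (Sep 2, Sep 3, Sep 4, Sep 5, …, Sep 25, Sep 26, Sep 27, skipping weekends) brings us to Friday, September 27, 2024, which is the last day of the waiting period.
The last day of the appeal period: September 27, 2024 + 88 days = December 24, 2024.
The date on which the default interest accrual becomes due: 21 calendar days after December 24, 2024 is January 14, 2025.

January 14, 2025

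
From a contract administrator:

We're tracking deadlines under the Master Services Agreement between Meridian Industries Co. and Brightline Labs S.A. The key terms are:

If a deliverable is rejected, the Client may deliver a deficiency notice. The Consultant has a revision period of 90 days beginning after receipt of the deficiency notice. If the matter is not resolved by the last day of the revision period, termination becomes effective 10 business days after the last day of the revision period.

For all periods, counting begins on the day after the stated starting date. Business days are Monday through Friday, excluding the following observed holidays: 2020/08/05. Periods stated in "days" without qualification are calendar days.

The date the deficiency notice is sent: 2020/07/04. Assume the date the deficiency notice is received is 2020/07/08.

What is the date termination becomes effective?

2020/10/20

The last day of the revision period: 90 calendar days after 2020/07/08 is 2020/10/06.
The date termination becomes effective: 10 business days after Tuesday, 2020/10/06, skipping weekends — Oct 7, Oct 8, Oct 9, Oct 12, Oct 13, Oct 14, Oct 15, Oct 16, Oct 19, Oct 20 — lands on Tuesday, 2020/10/20.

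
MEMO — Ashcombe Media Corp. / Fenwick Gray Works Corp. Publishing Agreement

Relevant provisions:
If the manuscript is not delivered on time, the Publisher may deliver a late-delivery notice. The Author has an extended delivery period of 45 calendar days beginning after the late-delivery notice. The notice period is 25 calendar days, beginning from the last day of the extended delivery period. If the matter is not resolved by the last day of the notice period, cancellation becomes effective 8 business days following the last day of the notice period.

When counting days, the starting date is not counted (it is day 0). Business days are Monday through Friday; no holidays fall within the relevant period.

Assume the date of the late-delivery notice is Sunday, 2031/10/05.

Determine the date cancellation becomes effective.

The last day of the extended delivery period: 2031/10/05 + 45 days = 2031/11/19.
The last day of the notice period: 2031/11/19 + 25 days = 2031/12/14.
The date cancellation becomes effective: counting 8 business days from Sunday, 2031/12/14 (Dec 15, Dec 16, Dec 17, Dec 18, Dec 19, Dec 22, Dec 23, Dec 24, skipping weekends) reaches Wednesday, 2031/12/24.

2031/12/24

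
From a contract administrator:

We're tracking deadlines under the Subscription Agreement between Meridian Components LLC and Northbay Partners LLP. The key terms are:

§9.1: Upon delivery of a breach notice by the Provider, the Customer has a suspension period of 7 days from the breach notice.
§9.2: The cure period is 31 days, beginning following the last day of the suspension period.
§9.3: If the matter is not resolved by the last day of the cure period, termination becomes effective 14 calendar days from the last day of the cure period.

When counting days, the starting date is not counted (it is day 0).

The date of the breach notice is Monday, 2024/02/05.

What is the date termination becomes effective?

2024/03/28

Adding 7 calendar days to 2024/02/05 gives 2024/02/12, which is the last day of the suspension period.
The last day of the cure period: 31 calendar days after 2024/02/12 is 2024/03/14.
Adding 14 calendar days to 2024/03/14 gives 2024/03/28, which is the date termination becomes effective.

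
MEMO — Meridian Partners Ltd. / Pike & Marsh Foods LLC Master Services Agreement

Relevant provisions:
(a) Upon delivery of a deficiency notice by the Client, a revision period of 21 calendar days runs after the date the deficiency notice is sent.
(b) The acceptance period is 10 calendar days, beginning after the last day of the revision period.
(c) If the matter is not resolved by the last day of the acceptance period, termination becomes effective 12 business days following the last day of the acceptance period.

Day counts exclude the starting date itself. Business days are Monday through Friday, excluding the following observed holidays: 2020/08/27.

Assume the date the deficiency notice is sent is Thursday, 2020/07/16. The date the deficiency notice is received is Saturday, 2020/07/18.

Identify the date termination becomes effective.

The last day of the revision period: 2020/07/16 + 21 days = 2020/08/06.
Adding 10 calendar days to 2020/08/06 gives 2020/08/16, which is the last day of the acceptance period.
The date termination becomes effective: counting 12 business days from Sunday, 2020/08/16 (Aug 17, Aug 18, Aug 19, Aug 20, …, Aug 31, Sep 1, Sep 2, skipping weekends and the listed holiday on Aug 27) reaches Wednesday, 2020/09/02.

2020/09/02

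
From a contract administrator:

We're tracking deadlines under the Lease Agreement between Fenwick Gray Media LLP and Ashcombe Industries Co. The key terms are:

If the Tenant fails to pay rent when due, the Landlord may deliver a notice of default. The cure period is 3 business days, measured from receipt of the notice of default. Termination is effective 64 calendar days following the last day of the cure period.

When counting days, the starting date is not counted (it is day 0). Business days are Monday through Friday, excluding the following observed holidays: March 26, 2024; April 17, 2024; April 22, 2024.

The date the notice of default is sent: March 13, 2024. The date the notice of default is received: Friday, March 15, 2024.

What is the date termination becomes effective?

May 23, 2024

The last day of the cure period: 3 business days after Friday, March 15, 2024, skipping weekends — Mar 18, Mar 19, Mar 20 — lands on Wednesday, March 20, 2024.
The date termination becomes effective: March 20, 2024 + 64 days = May 23, 2024.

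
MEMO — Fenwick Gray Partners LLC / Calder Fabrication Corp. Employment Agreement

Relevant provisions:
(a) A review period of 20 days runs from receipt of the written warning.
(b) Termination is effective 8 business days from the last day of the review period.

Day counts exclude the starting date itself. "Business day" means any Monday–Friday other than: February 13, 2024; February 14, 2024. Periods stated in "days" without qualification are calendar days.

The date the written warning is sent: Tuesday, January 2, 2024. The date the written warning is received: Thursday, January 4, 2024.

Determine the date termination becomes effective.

February 5, 2024

The last day of the review period: 20 calendar days after January 4, 2024 is January 24, 2024.
From Wednesday, January 24, 2024, 8 business days (Jan 25, Jan 26, Jan 29, Jan 30, Jan 31, Feb 1, Feb 2, Feb 5, skipping weekends) brings us to Monday, February 5, 2024, which is the date termination becomes effective.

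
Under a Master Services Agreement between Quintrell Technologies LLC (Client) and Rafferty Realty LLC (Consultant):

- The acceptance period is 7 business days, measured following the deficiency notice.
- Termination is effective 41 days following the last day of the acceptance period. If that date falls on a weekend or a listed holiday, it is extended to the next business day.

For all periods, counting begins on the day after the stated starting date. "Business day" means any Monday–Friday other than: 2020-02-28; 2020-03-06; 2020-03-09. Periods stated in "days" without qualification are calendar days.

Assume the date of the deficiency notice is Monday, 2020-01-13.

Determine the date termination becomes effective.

2020-03-03

The last day of the acceptance period: 7 business days after Monday, 2020-01-13, skipping weekends — Jan 14, Jan 15, Jan 16, Jan 17, Jan 20, Jan 21, Jan 22 — lands on Wednesday, 2020-01-22.
The date termination becomes effective: 2020-01-22 + 41 days = 2020-03-03. 2020-03-03 is a Tuesday and is not a listed holiday, so no roll-forward applies.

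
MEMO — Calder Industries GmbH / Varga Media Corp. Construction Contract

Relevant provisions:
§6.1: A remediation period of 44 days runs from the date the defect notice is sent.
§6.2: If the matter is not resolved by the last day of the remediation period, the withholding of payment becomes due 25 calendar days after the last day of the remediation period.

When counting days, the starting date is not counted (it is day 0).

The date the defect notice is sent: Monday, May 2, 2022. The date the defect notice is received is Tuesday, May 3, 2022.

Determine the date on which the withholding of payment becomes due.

The last day of the remediation period: May 2, 2022 + 44 days = June 15, 2022.
The date on which the withholding of payment becomes due: June 15, 2022 + 25 days = July 10, 2022.

July 10, 2022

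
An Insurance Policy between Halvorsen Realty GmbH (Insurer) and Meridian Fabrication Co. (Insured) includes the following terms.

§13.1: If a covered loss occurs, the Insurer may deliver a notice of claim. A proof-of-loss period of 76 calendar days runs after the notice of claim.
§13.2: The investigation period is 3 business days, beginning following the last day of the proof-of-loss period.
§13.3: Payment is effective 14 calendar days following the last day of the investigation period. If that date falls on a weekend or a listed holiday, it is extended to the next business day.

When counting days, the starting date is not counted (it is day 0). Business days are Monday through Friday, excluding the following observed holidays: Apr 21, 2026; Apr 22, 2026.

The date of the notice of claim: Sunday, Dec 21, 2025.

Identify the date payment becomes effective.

Mar 25, 2026

Adding 76 calendar days to Dec 21, 2025 gives Mar 7, 2026, which is the last day of the proof-of-loss period.
The last day of the investigation period: counting 3 business days from Saturday, Mar 7, 2026 (Mar 9, Mar 10, Mar 11, skipping weekends) reaches Wednesday, Mar 11, 2026.
The date payment becomes effective: 14 calendar days after Mar 11, 2026 is Mar 25, 2026. Mar 25, 2026 is a Wednesday and is not a listed holiday, so no roll-forward applies.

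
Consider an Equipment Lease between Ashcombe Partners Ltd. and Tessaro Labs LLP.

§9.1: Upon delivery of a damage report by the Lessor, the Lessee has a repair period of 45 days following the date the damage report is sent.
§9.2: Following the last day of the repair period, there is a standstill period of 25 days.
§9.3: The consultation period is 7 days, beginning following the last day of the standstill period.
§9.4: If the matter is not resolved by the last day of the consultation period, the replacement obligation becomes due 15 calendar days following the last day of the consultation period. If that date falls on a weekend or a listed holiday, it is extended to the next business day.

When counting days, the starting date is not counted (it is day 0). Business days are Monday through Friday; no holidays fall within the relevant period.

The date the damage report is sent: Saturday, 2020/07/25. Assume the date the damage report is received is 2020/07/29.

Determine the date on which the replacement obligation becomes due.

2020/10/26

Adding 45 calendar days to 2020/07/25 gives 2020/09/08, which is the last day of the repair period.
Adding 25 calendar days to 2020/09/08 gives 2020/10/03, which is the last day of the standstill period.
The last day of the consultation period: 7 calendar days after 2020/10/03 is 2020/10/10.
Adding 15 calendar days to 2020/10/10 gives 2020/10/25, which is the date on which the replacement obligation becomes due. That falls on a Sunday, so it rolls to the next business day, Monday, 2020/10/26.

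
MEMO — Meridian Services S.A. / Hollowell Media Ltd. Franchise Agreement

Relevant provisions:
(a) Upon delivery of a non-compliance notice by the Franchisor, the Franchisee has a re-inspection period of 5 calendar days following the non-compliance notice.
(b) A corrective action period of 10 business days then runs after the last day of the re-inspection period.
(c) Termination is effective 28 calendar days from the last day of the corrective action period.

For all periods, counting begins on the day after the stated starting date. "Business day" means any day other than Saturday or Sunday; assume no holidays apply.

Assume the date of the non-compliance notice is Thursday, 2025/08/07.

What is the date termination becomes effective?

2025/09/23

Adding 5 calendar days to 2025/08/07 gives 2025/08/12, which is the last day of the re-inspection period.
The last day of the corrective action period: counting 10 business days from Tuesday, 2025/08/12 (Aug 13, Aug 14, Aug 15, Aug 18, Aug 19, Aug 20, Aug 21, Aug 22, Aug 25, Aug 26, skipping weekends) reaches Tuesday, 2025/08/26.
Adding 28 calendar days to 2025/08/26 gives 2025/09/23, which is the date termination becomes effective.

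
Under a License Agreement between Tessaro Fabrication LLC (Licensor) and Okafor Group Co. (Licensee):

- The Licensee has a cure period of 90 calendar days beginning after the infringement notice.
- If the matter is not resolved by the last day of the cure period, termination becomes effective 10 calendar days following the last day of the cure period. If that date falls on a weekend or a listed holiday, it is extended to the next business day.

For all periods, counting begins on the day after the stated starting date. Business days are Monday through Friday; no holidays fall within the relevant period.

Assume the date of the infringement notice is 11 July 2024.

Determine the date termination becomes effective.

Adding 90 calendar days to 11 July 2024 gives 9 October 2024, which is the last day of the cure period.
The date termination becomes effective: 9 October 2024 + 10 days = 19 October 2024. That falls on a Saturday, so it rolls to the next business day, Monday, 21 October 2024.

21 October 2024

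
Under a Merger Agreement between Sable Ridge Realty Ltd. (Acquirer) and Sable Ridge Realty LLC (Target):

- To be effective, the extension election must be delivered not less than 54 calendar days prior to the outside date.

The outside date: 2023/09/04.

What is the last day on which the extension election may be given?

Counting back 54 calendar days from 2023/09/04 gives 2023/07/12.

2023/07/12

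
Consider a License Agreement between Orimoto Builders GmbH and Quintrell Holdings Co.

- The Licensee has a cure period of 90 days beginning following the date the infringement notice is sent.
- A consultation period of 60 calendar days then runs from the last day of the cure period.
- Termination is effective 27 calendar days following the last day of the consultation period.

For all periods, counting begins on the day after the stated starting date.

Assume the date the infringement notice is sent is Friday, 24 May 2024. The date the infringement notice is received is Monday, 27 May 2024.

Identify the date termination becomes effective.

17 November 2024

The last day of the cure period: 90 calendar days after 24 May 2024 is 22 August 2024.
Adding 60 calendar days to 22 August 2024 gives 21 October 2024, which is the last day of the consultation period.
The date termination becomes effective: 27 calendar days after 21 October 2024 is 17 November 2024.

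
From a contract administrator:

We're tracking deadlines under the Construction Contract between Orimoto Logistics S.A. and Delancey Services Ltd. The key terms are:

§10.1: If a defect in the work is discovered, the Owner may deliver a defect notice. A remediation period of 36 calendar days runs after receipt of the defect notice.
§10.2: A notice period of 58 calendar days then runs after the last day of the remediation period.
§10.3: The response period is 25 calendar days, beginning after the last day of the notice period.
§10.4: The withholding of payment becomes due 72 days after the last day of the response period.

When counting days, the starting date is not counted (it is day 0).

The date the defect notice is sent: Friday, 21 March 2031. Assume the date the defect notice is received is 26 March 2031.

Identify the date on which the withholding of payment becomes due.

3 October 2031

The last day of the remediation period: 26 March 2031 + 36 days = 1 May 2031.
The last day of the notice period: 58 calendar days after 1 May 2031 is 28 June 2031.
The last day of the response period: 25 calendar days after 28 June 2031 is 23 July 2031.
Adding 72 calendar days to 23 July 2031 gives 3 October 2031, which is the date on which the withholding of payment becomes due.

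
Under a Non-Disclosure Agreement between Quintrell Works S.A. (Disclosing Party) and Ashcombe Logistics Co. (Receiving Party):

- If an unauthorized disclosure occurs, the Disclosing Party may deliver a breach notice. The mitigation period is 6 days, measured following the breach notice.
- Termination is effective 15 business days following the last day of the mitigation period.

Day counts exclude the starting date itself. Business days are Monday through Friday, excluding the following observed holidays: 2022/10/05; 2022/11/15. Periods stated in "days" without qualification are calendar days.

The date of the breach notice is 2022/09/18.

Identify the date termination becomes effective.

Adding 6 calendar days to 2022/09/18 gives 2022/09/24, which is the last day of the mitigation period.
The date termination becomes effective: counting 15 business days from Saturday, 2022/09/24 (Sep 26, Sep 27, Sep 28, Sep 29, …, Oct 13, Oct 14, Oct 17, skipping weekends and the listed holiday on Oct 5) reaches Monday, 2022/10/17.

2022/10/17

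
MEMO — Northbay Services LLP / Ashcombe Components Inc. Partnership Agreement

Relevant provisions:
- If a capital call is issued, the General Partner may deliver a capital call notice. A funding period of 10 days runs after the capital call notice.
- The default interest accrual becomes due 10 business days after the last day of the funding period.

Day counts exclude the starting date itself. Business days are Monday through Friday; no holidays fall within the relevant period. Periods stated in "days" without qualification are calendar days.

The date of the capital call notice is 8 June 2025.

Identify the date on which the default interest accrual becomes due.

2 July 2025

The last day of the funding period: 10 calendar days after 8 June 2025 is 18 June 2025.
The date on which the default interest accrual becomes due: 10 business days after Wednesday, 18 June 2025, skipping weekends — Jun 19, Jun 20, Jun 23, Jun 24, Jun 25, Jun 26, Jun 27, Jun 30, Jul 1, Jul 2 — lands on Wednesday, 2 July 2025.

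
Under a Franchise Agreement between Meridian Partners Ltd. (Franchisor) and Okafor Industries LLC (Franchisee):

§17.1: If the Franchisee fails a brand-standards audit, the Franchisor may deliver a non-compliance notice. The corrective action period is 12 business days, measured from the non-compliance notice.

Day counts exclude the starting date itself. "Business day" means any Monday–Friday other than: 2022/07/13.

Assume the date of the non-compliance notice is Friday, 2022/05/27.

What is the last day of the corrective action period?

2022/06/14

The last day of the corrective action period: counting 12 business days from Friday, 2022/05/27 (May 30, May 31, Jun 1, Jun 2, …, Jun 10, Jun 13, Jun 14, skipping weekends) reaches Tuesday, 2022/06/14.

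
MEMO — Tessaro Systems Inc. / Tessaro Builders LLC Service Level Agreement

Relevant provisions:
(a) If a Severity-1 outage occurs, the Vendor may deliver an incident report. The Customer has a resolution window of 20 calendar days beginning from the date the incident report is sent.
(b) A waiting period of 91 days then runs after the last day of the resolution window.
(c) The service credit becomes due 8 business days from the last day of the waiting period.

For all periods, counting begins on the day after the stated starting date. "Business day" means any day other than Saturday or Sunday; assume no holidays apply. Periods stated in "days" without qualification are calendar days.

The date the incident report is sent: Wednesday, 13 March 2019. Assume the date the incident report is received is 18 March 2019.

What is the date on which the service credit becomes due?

12 July 2019

The last day of the resolution window: 13 March 2019 + 20 days = 2 April 2019.
The last day of the waiting period: 91 calendar days after 2 April 2019 is 2 July 2019.
The date on which the service credit becomes due: 8 business days after Tuesday, 2 July 2019, skipping weekends — Jul 3, Jul 4, Jul 5, Jul 8, Jul 9, Jul 10, Jul 11, Jul 12 — lands on Friday, 12 July 2019.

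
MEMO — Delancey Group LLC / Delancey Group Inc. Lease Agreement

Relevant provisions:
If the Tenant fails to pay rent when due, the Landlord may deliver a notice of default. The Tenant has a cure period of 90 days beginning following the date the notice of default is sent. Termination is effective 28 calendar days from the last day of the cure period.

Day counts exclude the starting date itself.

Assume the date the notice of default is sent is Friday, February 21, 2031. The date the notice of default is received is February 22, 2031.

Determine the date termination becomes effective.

The last day of the cure period: February 21, 2031 + 90 days = May 22, 2031.
The date termination becomes effective: 28 calendar days after May 22, 2031 is June 19, 2031.

June 19, 2031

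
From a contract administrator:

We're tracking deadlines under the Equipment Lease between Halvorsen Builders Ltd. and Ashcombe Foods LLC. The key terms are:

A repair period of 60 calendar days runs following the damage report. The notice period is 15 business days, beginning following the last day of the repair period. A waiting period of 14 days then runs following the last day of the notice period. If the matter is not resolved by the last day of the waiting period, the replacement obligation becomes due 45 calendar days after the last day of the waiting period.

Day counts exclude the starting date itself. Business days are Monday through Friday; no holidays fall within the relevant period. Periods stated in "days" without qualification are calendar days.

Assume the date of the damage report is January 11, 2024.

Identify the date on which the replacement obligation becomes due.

May 30, 2024

The last day of the repair period: 60 calendar days after January 11, 2024 is March 11, 2024.
The last day of the notice period: counting 15 business days from Monday, March 11, 2024 (Mar 12, Mar 13, Mar 14, Mar 15, …, Mar 28, Mar 29, Apr 1, skipping weekends) reaches Monday, April 1, 2024.
Adding 14 calendar days to April 1, 2024 gives April 15, 2024, which is the last day of the waiting period.
The date on which the replacement obligation becomes due: 45 calendar days after April 15, 2024 is May 30, 2024.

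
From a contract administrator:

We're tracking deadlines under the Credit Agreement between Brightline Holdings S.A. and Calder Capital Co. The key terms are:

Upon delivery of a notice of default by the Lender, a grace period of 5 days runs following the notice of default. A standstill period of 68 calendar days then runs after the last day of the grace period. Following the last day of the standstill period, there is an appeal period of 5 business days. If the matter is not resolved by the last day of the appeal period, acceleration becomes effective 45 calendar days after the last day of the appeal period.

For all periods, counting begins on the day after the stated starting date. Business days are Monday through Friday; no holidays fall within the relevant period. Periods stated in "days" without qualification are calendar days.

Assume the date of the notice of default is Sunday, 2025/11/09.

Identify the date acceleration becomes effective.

2026/03/14

The last day of the grace period: 2025/11/09 + 5 days = 2025/11/14.
Adding 68 calendar days to 2025/11/14 gives 2026/01/21, which is the last day of the standstill period.
The last day of the appeal period: 5 business days after Wednesday, 2026/01/21, skipping weekends — Jan 22, Jan 23, Jan 26, Jan 27, Jan 28 — lands on Wednesday, 2026/01/28.
Adding 45 calendar days to 2026/01/28 gives 2026/03/14, which is the date acceleration becomes effective.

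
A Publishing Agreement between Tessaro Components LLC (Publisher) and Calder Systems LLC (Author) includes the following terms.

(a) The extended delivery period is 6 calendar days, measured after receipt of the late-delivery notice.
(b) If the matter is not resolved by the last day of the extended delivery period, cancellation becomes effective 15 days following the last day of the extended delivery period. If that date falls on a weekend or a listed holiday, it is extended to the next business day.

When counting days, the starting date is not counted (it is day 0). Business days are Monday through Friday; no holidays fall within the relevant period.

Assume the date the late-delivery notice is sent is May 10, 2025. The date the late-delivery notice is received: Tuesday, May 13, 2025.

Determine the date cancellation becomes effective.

The last day of the extended delivery period: May 13, 2025 + 6 days = May 19, 2025.
The date cancellation becomes effective: 15 calendar days after May 19, 2025 is June 3, 2025. June 3, 2025 is a Tuesday, so no roll-forward applies.

June 3, 2025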